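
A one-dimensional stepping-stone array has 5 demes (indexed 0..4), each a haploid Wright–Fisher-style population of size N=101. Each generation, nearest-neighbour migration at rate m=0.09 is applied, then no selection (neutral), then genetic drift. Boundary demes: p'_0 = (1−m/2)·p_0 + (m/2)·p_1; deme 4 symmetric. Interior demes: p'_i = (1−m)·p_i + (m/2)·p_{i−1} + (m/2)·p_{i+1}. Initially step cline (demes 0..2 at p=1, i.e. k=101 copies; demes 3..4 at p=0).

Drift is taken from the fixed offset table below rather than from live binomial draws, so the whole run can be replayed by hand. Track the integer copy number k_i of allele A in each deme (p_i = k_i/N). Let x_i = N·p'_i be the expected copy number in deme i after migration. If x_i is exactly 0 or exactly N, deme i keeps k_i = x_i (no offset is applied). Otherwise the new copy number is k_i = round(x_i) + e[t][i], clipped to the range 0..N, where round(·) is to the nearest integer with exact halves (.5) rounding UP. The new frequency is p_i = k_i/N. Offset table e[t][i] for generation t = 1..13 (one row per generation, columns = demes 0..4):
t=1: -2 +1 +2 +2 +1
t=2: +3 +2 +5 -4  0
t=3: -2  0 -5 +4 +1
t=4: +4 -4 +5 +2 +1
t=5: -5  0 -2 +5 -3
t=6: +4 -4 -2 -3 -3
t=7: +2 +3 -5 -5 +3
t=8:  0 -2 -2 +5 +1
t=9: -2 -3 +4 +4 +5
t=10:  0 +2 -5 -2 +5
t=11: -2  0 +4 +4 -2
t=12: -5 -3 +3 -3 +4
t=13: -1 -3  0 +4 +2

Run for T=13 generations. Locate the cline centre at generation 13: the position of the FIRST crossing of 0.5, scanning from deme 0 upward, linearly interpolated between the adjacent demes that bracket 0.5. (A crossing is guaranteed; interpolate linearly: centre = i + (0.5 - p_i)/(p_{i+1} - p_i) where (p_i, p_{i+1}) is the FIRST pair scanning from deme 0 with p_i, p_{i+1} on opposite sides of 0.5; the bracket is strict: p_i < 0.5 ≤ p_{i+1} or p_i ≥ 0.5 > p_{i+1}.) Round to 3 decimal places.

t=0: k=[101 101 101 0 0]
t=1: x=[101.0000 101.0000 96.4550 4.5450 0.0000] k=[101 101 98 7 0]
t=2: x=[101.0000 100.8650 94.0400 10.7800 0.3150] k=[101 101 99 7 0]
t=3: x=[101.0000 100.9100 94.9500 10.8250 0.3150] k=[101 101 90 15 1]
t=4: x=[101.0000 100.5050 87.1200 17.7450 1.6300] k=[101 97 92 20 3]
t=5: x=[100.8200 96.9550 88.9850 22.4750 3.7650] k=[96 97 87 27 1]
t=6: x=[96.0450 96.5050 84.7500 28.5300 2.1700] k=[100 93 83 26 0]
t=7: x=[99.6850 92.8650 80.8850 27.3950 1.1700] k=[101 96 76 22 4]
t=8: x=[100.7750 95.3250 74.4700 23.6200 4.8100] k=[101 93 72 29 6]
t=9: x=[100.6400 92.4150 71.0100 29.9000 7.0350] k=[99 89 75 34 12]
t=10: x=[98.5500 88.8200 73.7850 34.8550 12.9900] k=[99 91 69 33 18]
t=11: x=[98.6400 90.3700 68.3700 33.9450 18.6750] k=[97 90 72 38 17]
t=12: x=[96.6850 89.5050 71.2800 38.5850 17.9450] k=[92 87 74 36 22]
t=13: x=[91.7750 86.6400 72.8750 37.0800 22.6300] k=[91 84 73 41 25]

2.703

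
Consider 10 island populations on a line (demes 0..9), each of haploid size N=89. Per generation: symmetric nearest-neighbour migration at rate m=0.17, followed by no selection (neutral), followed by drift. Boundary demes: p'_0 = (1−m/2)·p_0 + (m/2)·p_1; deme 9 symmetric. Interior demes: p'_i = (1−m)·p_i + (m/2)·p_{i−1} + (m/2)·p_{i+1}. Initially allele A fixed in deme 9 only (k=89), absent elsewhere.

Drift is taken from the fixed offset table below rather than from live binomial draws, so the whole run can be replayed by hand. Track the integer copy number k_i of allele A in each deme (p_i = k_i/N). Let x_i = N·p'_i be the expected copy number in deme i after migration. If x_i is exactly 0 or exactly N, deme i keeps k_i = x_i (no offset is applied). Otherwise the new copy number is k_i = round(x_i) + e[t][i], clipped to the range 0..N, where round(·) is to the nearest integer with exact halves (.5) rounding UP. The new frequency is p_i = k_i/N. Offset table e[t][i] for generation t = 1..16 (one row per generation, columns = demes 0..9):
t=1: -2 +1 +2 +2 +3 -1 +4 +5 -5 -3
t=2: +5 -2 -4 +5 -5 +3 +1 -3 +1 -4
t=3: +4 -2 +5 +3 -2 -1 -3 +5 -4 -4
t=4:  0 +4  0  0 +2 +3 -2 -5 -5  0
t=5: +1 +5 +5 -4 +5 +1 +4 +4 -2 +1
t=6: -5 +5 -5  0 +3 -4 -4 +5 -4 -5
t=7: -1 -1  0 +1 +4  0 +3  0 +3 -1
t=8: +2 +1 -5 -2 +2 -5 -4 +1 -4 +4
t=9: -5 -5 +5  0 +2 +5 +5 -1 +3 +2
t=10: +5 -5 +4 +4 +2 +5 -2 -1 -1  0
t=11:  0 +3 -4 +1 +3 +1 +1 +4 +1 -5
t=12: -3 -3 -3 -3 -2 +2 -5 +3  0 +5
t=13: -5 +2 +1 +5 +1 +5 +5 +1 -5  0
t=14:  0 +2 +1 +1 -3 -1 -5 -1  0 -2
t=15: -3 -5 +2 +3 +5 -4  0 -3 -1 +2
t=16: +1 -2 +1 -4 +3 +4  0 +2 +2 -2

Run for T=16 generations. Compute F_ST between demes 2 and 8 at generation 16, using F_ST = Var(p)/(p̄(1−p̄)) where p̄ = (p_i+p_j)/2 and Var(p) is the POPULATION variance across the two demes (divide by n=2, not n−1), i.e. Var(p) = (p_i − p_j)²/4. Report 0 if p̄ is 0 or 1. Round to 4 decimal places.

0.0756

t=0: k=[0 0 0 0 0 0 0 0 0 89]
t=1: x=[0.0000 0.0000 0.0000 0.0000 0.0000 0.0000 0.0000 0.0000 7.5650 81.4350] k=[0 0 0 0 0 0 0 0 3 78]
t=2: x=[0.0000 0.0000 0.0000 0.0000 0.0000 0.0000 0.0000 0.2550 9.1200 71.6250] k=[0 0 0 0 0 0 0 0 10 68]
t=3: x=[0.0000 0.0000 0.0000 0.0000 0.0000 0.0000 0.0000 0.8500 14.0800 63.0700] k=[0 0 0 0 0 0 0 6 10 59]
t=4: x=[0.0000 0.0000 0.0000 0.0000 0.0000 0.0000 0.5100 5.8300 13.8250 54.8350] k=[0 0 0 0 0 0 0 1 9 55]
t=5: x=[0.0000 0.0000 0.0000 0.0000 0.0000 0.0000 0.0850 1.5950 12.2300 51.0900] k=[0 0 0 0 0 0 4 6 10 52]
t=6: x=[0.0000 0.0000 0.0000 0.0000 0.0000 0.3400 3.8300 6.1700 13.2300 48.4300] k=[0 0 0 0 0 0 0 11 9 43]
t=7: x=[0.0000 0.0000 0.0000 0.0000 0.0000 0.0000 0.9350 9.8950 12.0600 40.1100] k=[0 0 0 0 0 0 4 10 15 39]
t=8: x=[0.0000 0.0000 0.0000 0.0000 0.0000 0.3400 4.1700 9.9150 16.6150 36.9600] k=[0 0 0 0 0 0 0 11 13 41]
t=9: x=[0.0000 0.0000 0.0000 0.0000 0.0000 0.0000 0.9350 10.2350 15.2100 38.6200] k=[0 0 0 0 0 0 6 9 18 41]
t=10: x=[0.0000 0.0000 0.0000 0.0000 0.0000 0.5100 5.7450 9.5100 19.1900 39.0450] k=[0 0 0 0 0 6 4 9 18 39]
t=11: x=[0.0000 0.0000 0.0000 0.0000 0.5100 5.3200 4.5950 9.3400 19.0200 37.2150] k=[0 0 0 0 4 6 6 13 20 32]
t=12: x=[0.0000 0.0000 0.0000 0.3400 3.8300 5.8300 6.5950 13.0000 20.4250 30.9800] k=[0 0 0 0 2 8 2 16 20 36]
t=13: x=[0.0000 0.0000 0.0000 0.1700 2.3400 6.9800 3.7000 15.1500 21.0200 34.6400] k=[0 0 0 5 3 12 9 16 16 35]
t=14: x=[0.0000 0.0000 0.4250 4.4050 3.9350 10.9800 9.8500 15.4050 17.6150 33.3850] k=[0 0 1 5 1 10 5 14 18 31]
t=15: x=[0.0000 0.0850 1.2550 4.3200 2.1050 8.8100 6.1900 13.5750 18.7650 29.8950] k=[0 0 3 7 7 5 6 11 18 32]
t=16: x=[0.0000 0.2550 3.0850 6.6600 6.8300 5.2550 6.3400 11.1700 18.5950 30.8100] k=[0 0 4 3 10 9 6 13 21 29]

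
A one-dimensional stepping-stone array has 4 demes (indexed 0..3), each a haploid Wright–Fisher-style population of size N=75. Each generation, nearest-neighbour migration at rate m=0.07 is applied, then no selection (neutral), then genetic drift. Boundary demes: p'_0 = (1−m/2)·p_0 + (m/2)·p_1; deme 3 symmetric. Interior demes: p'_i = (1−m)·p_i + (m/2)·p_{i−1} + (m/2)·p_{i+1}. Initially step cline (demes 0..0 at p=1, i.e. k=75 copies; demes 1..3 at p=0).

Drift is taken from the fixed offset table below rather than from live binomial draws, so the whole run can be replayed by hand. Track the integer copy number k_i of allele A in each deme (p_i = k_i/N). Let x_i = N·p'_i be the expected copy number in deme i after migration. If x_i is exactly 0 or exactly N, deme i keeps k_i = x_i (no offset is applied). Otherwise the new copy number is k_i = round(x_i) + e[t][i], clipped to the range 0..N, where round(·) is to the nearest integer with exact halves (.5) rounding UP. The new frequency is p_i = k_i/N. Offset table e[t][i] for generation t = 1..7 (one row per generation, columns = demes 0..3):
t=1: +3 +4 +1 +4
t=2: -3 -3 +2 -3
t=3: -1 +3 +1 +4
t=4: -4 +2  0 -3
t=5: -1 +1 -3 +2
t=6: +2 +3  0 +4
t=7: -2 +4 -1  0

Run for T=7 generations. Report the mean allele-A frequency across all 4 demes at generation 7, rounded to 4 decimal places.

0.3000

t=0: k=[75 0 0 0]
t=1: x=[72.3750 2.6250 0.0000 0.0000] k=[75 7 0 0]
t=2: x=[72.6200 9.1350 0.2450 0.0000] k=[70 6 2 0]
t=3: x=[67.7600 8.1000 2.0700 0.0700] k=[67 11 3 4]
t=4: x=[65.0400 12.6800 3.3150 3.9650] k=[61 15 3 1]
t=5: x=[59.3900 16.1900 3.3500 1.0700] k=[58 17 0 3]
t=6: x=[56.5650 17.8400 0.7000 2.8950] k=[59 21 1 7]
t=7: x=[57.6700 21.6300 1.9100 6.7900] k=[56 26 1 7]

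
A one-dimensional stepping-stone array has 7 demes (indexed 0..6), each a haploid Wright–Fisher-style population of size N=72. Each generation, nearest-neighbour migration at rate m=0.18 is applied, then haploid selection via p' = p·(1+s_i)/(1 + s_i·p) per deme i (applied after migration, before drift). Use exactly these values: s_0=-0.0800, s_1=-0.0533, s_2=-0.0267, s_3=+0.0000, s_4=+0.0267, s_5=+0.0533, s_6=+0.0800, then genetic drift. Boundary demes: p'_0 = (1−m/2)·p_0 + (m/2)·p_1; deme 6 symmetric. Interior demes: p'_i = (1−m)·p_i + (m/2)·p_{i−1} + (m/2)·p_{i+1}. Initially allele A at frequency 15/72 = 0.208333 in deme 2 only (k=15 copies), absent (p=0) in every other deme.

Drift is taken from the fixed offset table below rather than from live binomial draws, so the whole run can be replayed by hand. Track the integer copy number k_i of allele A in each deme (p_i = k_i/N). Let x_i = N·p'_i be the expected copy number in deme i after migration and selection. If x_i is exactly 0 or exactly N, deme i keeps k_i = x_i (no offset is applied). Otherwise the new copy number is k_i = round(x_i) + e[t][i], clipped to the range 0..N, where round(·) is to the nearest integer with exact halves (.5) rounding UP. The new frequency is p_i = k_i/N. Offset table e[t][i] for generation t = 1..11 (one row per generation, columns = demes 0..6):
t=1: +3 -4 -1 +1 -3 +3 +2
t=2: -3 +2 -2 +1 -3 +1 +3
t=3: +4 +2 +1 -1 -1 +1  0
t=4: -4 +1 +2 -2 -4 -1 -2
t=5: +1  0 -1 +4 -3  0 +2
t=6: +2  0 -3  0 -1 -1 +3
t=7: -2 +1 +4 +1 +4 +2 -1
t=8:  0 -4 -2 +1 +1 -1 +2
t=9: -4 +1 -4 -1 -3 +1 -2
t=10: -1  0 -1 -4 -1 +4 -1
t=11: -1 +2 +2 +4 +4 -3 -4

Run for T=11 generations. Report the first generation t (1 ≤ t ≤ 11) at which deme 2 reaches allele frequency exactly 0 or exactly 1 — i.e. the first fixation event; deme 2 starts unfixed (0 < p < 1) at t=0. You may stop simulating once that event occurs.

9

t=0: k=[0 0 15 0 0 0 0]
t=1: x=[0.0000 1.2793 12.0264 1.3500 0.0000 0.0000 0.0000] k=[0 0 11 2 0 0 0]
t=2: x=[0.0000 0.9379 8.9850 2.6300 0.1848 0.0000 0.0000] k=[0 3 7 4 0 0 0]
t=3: x=[0.2485 2.9320 6.2146 3.9100 0.3696 0.0000 0.0000] k=[4 5 7 3 0 0 0]
t=4: x=[3.7800 4.8369 6.3026 3.0900 0.2772 0.0000 0.0000] k=[0 6 8 1 0 0 0]
t=5: x=[0.4971 5.3618 7.0167 1.5400 0.0924 0.0000 0.0000] k=[1 5 6 6 0 0 0]
t=6: x=[1.2531 4.4936 5.7648 5.4600 0.5543 0.0000 0.0000] k=[3 4 3 5 0 0 0]
t=7: x=[2.8526 3.6266 3.1866 4.3700 0.4619 0.0000 0.0000] k=[1 5 7 5 4 0 0]
t=8: x=[1.2531 4.5794 6.4787 5.0900 3.8243 0.3791 0.0000] k=[1 1 4 6 5 0 0]
t=9: x=[0.9210 1.2034 3.8111 5.7300 4.7557 0.4738 0.0000] k=[0 2 0 5 2 1 0]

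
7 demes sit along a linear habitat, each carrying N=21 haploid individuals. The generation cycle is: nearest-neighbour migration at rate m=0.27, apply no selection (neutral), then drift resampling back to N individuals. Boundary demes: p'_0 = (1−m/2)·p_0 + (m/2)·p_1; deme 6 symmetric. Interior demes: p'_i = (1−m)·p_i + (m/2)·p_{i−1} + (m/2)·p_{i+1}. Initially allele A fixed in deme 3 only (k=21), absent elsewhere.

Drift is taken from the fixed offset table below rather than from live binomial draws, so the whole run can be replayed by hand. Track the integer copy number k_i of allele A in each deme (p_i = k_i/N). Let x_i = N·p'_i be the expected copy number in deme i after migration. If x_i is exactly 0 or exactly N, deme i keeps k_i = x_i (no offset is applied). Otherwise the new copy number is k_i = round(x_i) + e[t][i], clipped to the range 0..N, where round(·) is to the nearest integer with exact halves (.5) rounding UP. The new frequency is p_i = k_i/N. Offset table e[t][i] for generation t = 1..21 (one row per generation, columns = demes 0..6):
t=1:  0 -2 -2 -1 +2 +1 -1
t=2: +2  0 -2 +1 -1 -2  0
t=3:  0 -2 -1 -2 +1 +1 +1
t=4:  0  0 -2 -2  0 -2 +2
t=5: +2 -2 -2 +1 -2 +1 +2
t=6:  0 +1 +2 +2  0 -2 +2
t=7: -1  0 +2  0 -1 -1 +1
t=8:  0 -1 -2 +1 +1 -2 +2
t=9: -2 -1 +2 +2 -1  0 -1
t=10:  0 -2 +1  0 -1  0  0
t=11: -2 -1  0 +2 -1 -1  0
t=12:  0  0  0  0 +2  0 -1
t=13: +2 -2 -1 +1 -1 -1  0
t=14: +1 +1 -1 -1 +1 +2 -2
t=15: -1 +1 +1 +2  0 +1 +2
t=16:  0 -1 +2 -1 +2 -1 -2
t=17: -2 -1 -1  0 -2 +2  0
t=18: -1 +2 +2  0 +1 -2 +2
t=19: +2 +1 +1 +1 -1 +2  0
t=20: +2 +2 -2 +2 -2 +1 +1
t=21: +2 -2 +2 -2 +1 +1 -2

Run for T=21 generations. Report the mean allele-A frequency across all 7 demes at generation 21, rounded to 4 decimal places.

t=0: k=[0 0 0 21 0 0 0]
t=1: x=[0.0000 0.0000 2.8350 15.3300 2.8350 0.0000 0.0000] k=[0 0 1 14 5 0 0]
t=2: x=[0.0000 0.1350 2.6200 11.0300 5.5400 0.6750 0.0000] k=[0 0 1 12 5 0 0]
t=3: x=[0.0000 0.1350 2.3500 9.5700 5.2700 0.6750 0.0000] k=[0 0 1 8 6 2 0]
t=4: x=[0.0000 0.1350 1.8100 6.7850 5.7300 2.2700 0.2700] k=[0 0 0 5 6 0 2]
t=5: x=[0.0000 0.0000 0.6750 4.4600 5.0550 1.0800 1.7300] k=[0 0 0 5 3 2 4]
t=6: x=[0.0000 0.0000 0.6750 4.0550 3.1350 2.4050 3.7300] k=[0 0 3 6 3 0 6]
t=7: x=[0.0000 0.4050 3.0000 5.1900 3.0000 1.2150 5.1900] k=[0 0 5 5 2 0 6]
t=8: x=[0.0000 0.6750 4.3250 4.5950 2.1350 1.0800 5.1900] k=[0 0 2 6 3 0 7]
t=9: x=[0.0000 0.2700 2.2700 5.0550 3.0000 1.3500 6.0550] k=[0 0 4 7 2 1 5]
t=10: x=[0.0000 0.5400 3.8650 5.9200 2.5400 1.6750 4.4600] k=[0 0 5 6 2 2 4]
t=11: x=[0.0000 0.6750 4.4600 5.3250 2.5400 2.2700 3.7300] k=[0 0 4 7 2 1 4]
t=12: x=[0.0000 0.5400 3.8650 5.9200 2.5400 1.5400 3.5950] k=[0 1 4 6 5 2 3]
t=13: x=[0.1350 1.2700 3.8650 5.5950 4.7300 2.5400 2.8650] k=[2 0 3 7 4 2 3]
t=14: x=[1.7300 0.6750 3.1350 6.0550 4.1350 2.4050 2.8650] k=[3 2 2 5 5 4 1]
t=15: x=[2.8650 2.1350 2.4050 4.5950 4.8650 3.7300 1.4050] k=[2 3 3 7 5 5 3]
t=16: x=[2.1350 2.8650 3.5400 6.1900 5.2700 4.7300 3.2700] k=[2 2 6 5 7 4 1]
t=17: x=[2.0000 2.5400 5.3250 5.4050 6.3250 4.0000 1.4050] k=[0 2 4 5 4 6 1]
t=18: x=[0.2700 2.0000 3.8650 4.7300 4.4050 5.0550 1.6750] k=[0 4 6 5 5 3 4]
t=19: x=[0.5400 3.7300 5.5950 5.1350 4.7300 3.4050 3.8650] k=[3 5 7 6 4 5 4]
t=20: x=[3.2700 5.0000 6.5950 5.8650 4.4050 4.7300 4.1350] k=[5 7 5 8 2 6 5]
t=21: x=[5.2700 6.4600 5.6750 6.7850 3.3500 5.3250 5.1350] k=[7 4 8 5 4 6 3]

0.2517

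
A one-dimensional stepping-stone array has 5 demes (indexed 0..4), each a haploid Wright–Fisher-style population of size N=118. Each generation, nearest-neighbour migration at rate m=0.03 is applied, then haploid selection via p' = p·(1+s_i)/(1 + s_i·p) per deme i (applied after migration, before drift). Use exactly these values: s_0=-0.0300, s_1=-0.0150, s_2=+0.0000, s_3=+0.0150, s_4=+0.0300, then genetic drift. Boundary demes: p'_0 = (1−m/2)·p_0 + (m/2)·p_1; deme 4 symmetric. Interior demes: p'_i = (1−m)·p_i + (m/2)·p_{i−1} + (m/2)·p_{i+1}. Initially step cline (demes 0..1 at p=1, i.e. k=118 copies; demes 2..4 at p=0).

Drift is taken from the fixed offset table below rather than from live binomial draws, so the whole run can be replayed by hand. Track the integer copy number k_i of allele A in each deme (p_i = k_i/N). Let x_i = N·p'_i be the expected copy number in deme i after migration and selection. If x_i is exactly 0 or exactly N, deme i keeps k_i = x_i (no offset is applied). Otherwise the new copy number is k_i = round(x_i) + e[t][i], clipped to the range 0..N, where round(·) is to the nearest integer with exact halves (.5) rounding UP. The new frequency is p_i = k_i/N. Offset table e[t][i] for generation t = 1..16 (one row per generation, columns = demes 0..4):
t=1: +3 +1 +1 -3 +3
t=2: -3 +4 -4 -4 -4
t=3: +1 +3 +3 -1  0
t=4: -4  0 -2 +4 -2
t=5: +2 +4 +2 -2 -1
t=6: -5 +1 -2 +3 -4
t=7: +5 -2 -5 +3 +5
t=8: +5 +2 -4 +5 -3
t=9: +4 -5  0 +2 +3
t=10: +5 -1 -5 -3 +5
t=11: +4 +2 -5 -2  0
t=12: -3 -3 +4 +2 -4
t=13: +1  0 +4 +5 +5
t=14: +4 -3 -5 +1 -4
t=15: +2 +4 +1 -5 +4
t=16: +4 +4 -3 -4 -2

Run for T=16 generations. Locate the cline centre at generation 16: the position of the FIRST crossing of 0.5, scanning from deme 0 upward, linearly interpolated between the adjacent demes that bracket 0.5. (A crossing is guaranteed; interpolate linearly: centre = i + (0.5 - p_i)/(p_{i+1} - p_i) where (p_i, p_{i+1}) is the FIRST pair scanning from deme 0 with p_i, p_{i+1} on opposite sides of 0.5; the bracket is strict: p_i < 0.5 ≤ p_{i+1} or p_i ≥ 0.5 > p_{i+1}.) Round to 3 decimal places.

1.452

t=0: k=[118 118 0 0 0]
t=1: x=[118.0000 116.2035 1.7700 0.0000 0.0000] k=[118 117 3 0 0]
t=2: x=[117.9845 115.2649 4.6650 0.0457 0.0000] k=[115 118 1 0 0]
t=3: x=[114.9560 116.1730 2.7400 0.0152 0.0000] k=[116 118 6 0 0]
t=4: x=[115.9701 116.2643 7.5900 0.0913 0.0000] k=[112 116 6 4 0]
t=5: x=[111.8858 114.2353 7.6200 4.0275 0.0618] k=[114 118 10 2 0]
t=6: x=[113.9423 116.2948 11.5000 2.1208 0.0309] k=[109 117 10 5 0]
t=7: x=[108.8666 115.2345 11.5300 5.0718 0.0772] k=[114 113 7 8 5]
t=8: x=[113.8652 111.3305 8.6050 8.0510 5.1897] k=[118 113 5 13 2]
t=9: x=[117.9227 111.3609 6.7400 12.8849 2.2287] k=[118 106 7 15 5]
t=10: x=[117.8144 104.5155 8.6050 14.9230 5.2976] k=[118 104 4 12 10]
t=11: x=[117.7835 102.5077 5.6200 12.0097 10.3046] k=[118 105 1 10 10]
t=12: x=[117.7990 103.4432 2.6950 10.0004 10.2739] k=[115 100 7 12 6]
t=13: x=[114.6781 98.5861 8.4700 11.9945 6.2630] k=[116 99 12 17 11]
t=14: x=[115.6766 97.6972 13.3800 17.0510 11.3906] k=[118 95 8 18 7]
t=15: x=[117.6444 93.7501 9.4550 17.9100 7.3665] k=[118 98 10 13 11]
t=16: x=[117.6907 96.7176 11.3650 13.0974 11.3291] k=[118 101 8 9 9]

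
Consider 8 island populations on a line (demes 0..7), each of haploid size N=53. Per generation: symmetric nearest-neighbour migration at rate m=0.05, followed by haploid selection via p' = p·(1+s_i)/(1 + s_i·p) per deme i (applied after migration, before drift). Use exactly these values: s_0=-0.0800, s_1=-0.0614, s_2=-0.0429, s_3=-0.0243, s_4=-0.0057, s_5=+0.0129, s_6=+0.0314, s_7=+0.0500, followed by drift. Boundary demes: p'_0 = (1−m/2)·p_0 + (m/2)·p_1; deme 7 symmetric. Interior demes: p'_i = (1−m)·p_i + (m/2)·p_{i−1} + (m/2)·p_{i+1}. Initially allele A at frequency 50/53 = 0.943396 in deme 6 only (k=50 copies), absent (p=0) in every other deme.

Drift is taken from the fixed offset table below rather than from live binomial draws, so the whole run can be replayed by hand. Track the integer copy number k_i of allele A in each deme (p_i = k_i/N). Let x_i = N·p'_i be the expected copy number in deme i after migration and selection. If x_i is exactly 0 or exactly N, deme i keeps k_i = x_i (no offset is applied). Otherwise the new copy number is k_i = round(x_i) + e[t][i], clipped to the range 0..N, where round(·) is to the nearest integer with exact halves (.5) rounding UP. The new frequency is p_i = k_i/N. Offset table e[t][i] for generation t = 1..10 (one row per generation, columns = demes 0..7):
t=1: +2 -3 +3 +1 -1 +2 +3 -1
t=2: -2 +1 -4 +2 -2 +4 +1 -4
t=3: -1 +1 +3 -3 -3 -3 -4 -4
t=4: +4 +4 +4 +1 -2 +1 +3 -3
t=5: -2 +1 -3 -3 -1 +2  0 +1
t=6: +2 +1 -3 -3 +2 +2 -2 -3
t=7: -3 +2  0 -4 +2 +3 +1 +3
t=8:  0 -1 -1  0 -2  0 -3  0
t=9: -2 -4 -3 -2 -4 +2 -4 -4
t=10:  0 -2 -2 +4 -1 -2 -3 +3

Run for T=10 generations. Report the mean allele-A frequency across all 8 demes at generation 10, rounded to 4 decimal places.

t=0: k=[0 0 0 0 0 0 50 0]
t=1: x=[0.0000 0.0000 0.0000 0.0000 0.0000 1.2657 47.6505 1.3110] k=[0 0 0 0 0 3 51 0]
t=2: x=[0.0000 0.0000 0.0000 0.0000 0.0746 4.1740 48.6501 1.3371] k=[0 0 0 0 0 8 50 0]
t=3: x=[0.0000 0.0000 0.0000 0.0000 0.1989 8.9449 47.8457 1.3110] k=[0 0 0 0 0 6 44 0]
t=4: x=[0.0000 0.0000 0.0000 0.0000 0.1491 6.8763 42.2180 1.1538] k=[0 0 0 0 0 8 45 0]
t=5: x=[0.0000 0.0000 0.0000 0.0000 0.1989 8.8188 43.1994 1.1800] k=[0 0 0 0 0 11 43 2]
t=6: x=[0.0000 0.0000 0.0000 0.0000 0.2734 11.6410 41.4566 3.1672] k=[0 0 0 0 2 14 39 0]
t=7: x=[0.0000 0.0000 0.0000 0.0488 2.2377 14.4594 37.7382 1.0228] k=[0 0 0 0 4 17 39 4]
t=8: x=[0.0000 0.0000 0.0000 0.0976 4.2028 17.3744 37.9109 5.0953] k=[0 0 0 0 2 17 35 5]
t=9: x=[0.0000 0.0000 0.0000 0.0488 2.3123 17.2237 34.1769 6.0049] k=[0 0 0 0 0 19 30 2]
t=10: x=[0.0000 0.0000 0.0000 0.0000 0.4723 18.9558 29.4303 2.8278] k=[0 0 0 0 0 17 26 6]

0.1156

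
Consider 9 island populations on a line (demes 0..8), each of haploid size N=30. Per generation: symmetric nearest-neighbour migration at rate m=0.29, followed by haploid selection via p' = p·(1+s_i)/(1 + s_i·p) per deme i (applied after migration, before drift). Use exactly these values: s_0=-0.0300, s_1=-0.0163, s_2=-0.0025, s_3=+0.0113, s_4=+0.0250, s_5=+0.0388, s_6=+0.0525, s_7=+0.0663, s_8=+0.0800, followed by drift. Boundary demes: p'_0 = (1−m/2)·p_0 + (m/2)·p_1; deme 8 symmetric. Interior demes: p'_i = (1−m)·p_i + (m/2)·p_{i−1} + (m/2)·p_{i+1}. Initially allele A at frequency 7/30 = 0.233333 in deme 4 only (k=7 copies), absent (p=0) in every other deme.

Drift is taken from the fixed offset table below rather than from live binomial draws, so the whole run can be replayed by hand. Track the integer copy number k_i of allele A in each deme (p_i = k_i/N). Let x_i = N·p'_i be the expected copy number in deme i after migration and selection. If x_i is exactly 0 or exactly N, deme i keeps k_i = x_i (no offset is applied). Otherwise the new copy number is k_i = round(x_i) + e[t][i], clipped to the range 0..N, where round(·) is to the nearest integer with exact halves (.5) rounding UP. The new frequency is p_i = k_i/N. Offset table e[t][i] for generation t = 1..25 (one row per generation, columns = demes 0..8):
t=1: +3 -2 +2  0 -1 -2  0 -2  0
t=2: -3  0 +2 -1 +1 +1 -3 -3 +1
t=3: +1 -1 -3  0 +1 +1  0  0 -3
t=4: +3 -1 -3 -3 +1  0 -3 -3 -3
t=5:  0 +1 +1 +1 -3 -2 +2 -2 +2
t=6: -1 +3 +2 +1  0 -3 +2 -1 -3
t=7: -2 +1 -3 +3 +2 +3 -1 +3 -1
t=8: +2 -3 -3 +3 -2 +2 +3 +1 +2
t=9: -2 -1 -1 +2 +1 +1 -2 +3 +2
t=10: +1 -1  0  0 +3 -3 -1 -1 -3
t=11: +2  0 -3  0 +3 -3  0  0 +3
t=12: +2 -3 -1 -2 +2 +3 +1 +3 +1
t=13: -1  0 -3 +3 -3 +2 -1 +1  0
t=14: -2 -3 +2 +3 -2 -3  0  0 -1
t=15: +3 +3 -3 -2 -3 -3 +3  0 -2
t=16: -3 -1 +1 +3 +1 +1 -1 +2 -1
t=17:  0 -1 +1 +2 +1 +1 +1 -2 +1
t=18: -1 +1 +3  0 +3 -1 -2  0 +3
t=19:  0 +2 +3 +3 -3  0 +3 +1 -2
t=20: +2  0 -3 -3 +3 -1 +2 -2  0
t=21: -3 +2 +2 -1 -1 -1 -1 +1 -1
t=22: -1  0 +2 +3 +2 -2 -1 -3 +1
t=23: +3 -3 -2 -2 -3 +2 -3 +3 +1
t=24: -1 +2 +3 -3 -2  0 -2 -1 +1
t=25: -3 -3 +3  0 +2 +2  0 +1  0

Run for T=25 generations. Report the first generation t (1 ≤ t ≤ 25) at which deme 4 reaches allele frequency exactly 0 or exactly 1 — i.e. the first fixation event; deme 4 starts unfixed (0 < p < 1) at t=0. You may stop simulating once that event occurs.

t=0: k=[0 0 0 0 7 0 0 0 0]
t=1: x=[0.0000 0.0000 0.0000 1.0261 5.0732 1.0530 0.0000 0.0000 0.0000] k=[0 0 0 1 4 0 0 0 0]
t=2: x=[0.0000 0.0000 0.1446 1.3039 3.0520 0.6021 0.0000 0.0000 0.0000] k=[0 0 2 0 4 2 0 0 0]
t=3: x=[0.0000 0.2853 1.4166 0.8795 3.1999 2.0722 0.3051 0.0000 0.0000] k=[0 0 0 1 4 3 0 0 0]
t=4: x=[0.0000 0.0000 0.1446 1.3039 3.4955 2.8053 0.4575 0.0000 0.0000] k=[0 0 0 0 4 3 0 0 0]
t=5: x=[0.0000 0.0000 0.0000 0.5864 3.3477 2.8053 0.4575 0.0000 0.0000] k=[0 0 0 2 0 1 2 0 0]

5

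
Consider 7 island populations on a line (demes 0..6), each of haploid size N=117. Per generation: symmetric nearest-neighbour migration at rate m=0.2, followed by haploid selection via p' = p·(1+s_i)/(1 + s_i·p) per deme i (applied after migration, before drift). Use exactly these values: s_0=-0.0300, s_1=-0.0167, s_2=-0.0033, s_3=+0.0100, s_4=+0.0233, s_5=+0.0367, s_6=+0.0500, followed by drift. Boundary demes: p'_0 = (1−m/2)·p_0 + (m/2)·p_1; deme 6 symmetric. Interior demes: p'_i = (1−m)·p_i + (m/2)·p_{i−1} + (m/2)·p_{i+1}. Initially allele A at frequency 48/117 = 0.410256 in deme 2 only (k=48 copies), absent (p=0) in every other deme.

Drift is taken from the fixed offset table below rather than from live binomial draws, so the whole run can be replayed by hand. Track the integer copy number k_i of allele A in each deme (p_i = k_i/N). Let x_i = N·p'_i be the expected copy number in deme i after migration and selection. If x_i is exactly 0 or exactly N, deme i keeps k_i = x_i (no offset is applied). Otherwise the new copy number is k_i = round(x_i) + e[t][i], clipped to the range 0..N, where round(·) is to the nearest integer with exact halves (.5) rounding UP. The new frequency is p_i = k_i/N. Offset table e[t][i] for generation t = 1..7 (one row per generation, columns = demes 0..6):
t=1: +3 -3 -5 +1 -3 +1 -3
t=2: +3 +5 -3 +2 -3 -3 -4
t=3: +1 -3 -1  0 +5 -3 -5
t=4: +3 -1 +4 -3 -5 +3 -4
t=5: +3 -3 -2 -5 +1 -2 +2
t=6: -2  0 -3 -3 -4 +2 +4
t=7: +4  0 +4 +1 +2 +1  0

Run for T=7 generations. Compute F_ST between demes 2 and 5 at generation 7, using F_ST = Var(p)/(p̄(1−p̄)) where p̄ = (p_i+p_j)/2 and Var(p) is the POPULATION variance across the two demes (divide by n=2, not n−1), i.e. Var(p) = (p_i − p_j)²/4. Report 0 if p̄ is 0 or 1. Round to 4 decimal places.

t=0: k=[0 0 48 0 0 0 0]
t=1: x=[0.0000 4.7231 38.3148 4.8460 0.0000 0.0000 0.0000] k=[0 2 33 6 0 0 0]
t=2: x=[0.1940 4.8215 27.1311 8.1753 0.6139 0.0000 0.0000] k=[3 10 24 10 0 0 0]
t=3: x=[3.5924 10.5374 21.1427 10.4947 1.0231 0.0000 0.0000] k=[5 8 20 10 6 0 0]
t=4: x=[5.1480 8.7625 17.7502 10.6963 5.9283 0.6219 0.0000] k=[8 8 22 8 1 4 0]
t=5: x=[7.7760 9.2554 19.1470 8.7805 2.0458 3.4176 0.4199] k=[11 6 17 4 3 1 2]
t=6: x=[10.2125 7.4812 14.5578 5.2497 2.9659 1.3472 1.9934] k=[8 7 12 2 0 3 6]
t=7: x=[7.6786 7.4812 10.4685 2.8273 0.5116 3.1072 5.9705] k=[12 7 14 4 3 4 6]

0.0257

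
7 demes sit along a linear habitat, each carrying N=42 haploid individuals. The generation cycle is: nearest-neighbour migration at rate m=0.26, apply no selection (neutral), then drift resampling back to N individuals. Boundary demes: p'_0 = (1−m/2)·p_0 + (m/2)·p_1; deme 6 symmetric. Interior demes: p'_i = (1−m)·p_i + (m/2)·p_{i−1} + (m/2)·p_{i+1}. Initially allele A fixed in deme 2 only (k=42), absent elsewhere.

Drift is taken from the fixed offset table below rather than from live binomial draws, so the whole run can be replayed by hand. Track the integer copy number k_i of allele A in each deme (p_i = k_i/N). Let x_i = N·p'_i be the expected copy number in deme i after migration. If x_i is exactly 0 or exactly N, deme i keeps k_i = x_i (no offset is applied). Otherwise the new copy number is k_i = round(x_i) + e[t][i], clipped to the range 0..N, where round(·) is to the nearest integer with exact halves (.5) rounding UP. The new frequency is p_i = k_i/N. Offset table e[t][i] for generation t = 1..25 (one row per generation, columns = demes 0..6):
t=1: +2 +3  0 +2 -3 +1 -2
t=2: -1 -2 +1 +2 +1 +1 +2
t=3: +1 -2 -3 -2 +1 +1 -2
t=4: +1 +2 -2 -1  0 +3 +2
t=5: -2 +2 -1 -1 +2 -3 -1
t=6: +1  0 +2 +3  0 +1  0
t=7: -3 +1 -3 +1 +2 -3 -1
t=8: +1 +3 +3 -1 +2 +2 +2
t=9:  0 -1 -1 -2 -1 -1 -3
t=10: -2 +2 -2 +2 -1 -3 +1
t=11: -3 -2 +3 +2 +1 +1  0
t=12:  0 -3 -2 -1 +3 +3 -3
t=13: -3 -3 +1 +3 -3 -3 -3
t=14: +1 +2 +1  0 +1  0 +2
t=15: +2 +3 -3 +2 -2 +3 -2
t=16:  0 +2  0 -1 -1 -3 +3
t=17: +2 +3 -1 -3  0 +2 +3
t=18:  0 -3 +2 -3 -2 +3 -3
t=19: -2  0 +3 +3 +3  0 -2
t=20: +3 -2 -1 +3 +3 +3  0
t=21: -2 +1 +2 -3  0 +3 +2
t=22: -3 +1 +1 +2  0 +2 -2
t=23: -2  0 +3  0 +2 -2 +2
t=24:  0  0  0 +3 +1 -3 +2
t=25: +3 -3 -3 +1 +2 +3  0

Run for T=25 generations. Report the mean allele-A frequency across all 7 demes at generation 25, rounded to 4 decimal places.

0.2483

t=0: k=[0 0 42 0 0 0 0]
t=1: x=[0.0000 5.4600 31.0800 5.4600 0.0000 0.0000 0.0000] k=[0 8 31 7 0 0 0]
t=2: x=[1.0400 9.9500 24.8900 9.2100 0.9100 0.0000 0.0000] k=[0 8 26 11 2 0 0]
t=3: x=[1.0400 9.3000 21.7100 11.7800 2.9100 0.2600 0.0000] k=[2 7 19 10 4 1 0]
t=4: x=[2.6500 7.9100 16.2700 10.3900 4.3900 1.2600 0.1300] k=[4 10 14 9 4 4 2]
t=5: x=[4.7800 9.7400 12.8300 9.0000 4.6500 3.7400 2.2600] k=[3 12 12 8 7 1 1]
t=6: x=[4.1700 10.8300 11.4800 8.3900 6.3500 1.7800 1.0000] k=[5 11 13 11 6 3 1]
t=7: x=[5.7800 10.4800 12.4800 10.6100 6.2600 3.1300 1.2600] k=[3 11 9 12 8 0 0]
t=8: x=[4.0400 9.7000 9.6500 11.0900 7.4800 1.0400 0.0000] k=[5 13 13 10 9 3 0]
t=9: x=[6.0400 11.9600 12.6100 10.2600 8.3500 3.3900 0.3900] k=[6 11 12 8 7 2 0]
t=10: x=[6.6500 10.4800 11.3500 8.3900 6.4800 2.3900 0.2600] k=[5 12 9 10 5 0 1]
t=11: x=[5.9100 10.7000 9.5200 9.2200 5.0000 0.7800 0.8700] k=[3 9 13 11 6 2 1]
t=12: x=[3.7800 8.7400 12.2200 10.6100 6.1300 2.3900 1.1300] k=[4 6 10 10 9 5 0]
t=13: x=[4.2600 6.2600 9.4800 9.8700 8.6100 4.8700 0.6500] k=[1 3 10 13 6 2 0]
t=14: x=[1.2600 3.6500 9.4800 11.7000 6.3900 2.2600 0.2600] k=[2 6 10 12 7 2 2]
t=15: x=[2.5200 6.0000 9.7400 11.0900 7.0000 2.6500 2.0000] k=[5 9 7 13 5 6 0]
t=16: x=[5.5200 8.2200 8.0400 11.1800 6.1700 5.0900 0.7800] k=[6 10 8 10 5 2 4]
t=17: x=[6.5200 9.2200 8.5200 9.0900 5.2600 2.6500 3.7400] k=[9 12 8 6 5 5 7]
t=18: x=[9.3900 11.0900 8.2600 6.1300 5.1300 5.2600 6.7400] k=[9 8 10 3 3 8 4]
t=19: x=[8.8700 8.3900 8.8300 3.9100 3.6500 6.8300 4.5200] k=[7 8 12 7 7 7 3]
t=20: x=[7.1300 8.3900 10.8300 7.6500 7.0000 6.4800 3.5200] k=[10 6 10 11 10 9 4]
t=21: x=[9.4800 7.0400 9.6100 10.7400 10.0000 8.4800 4.6500] k=[7 8 12 8 10 11 7]
t=22: x=[7.1300 8.3900 10.9600 8.7800 9.8700 10.3500 7.5200] k=[4 9 12 11 10 12 6]
t=23: x=[4.6500 8.7400 11.4800 11.0000 10.3900 10.9600 6.7800] k=[3 9 14 11 12 9 9]
t=24: x=[3.7800 8.8700 12.9600 11.5200 11.4800 9.3900 9.0000] k=[4 9 13 15 12 6 11]
t=25: x=[4.6500 8.8700 12.7400 14.3500 11.6100 7.4300 10.3500] k=[8 6 10 15 14 10 10]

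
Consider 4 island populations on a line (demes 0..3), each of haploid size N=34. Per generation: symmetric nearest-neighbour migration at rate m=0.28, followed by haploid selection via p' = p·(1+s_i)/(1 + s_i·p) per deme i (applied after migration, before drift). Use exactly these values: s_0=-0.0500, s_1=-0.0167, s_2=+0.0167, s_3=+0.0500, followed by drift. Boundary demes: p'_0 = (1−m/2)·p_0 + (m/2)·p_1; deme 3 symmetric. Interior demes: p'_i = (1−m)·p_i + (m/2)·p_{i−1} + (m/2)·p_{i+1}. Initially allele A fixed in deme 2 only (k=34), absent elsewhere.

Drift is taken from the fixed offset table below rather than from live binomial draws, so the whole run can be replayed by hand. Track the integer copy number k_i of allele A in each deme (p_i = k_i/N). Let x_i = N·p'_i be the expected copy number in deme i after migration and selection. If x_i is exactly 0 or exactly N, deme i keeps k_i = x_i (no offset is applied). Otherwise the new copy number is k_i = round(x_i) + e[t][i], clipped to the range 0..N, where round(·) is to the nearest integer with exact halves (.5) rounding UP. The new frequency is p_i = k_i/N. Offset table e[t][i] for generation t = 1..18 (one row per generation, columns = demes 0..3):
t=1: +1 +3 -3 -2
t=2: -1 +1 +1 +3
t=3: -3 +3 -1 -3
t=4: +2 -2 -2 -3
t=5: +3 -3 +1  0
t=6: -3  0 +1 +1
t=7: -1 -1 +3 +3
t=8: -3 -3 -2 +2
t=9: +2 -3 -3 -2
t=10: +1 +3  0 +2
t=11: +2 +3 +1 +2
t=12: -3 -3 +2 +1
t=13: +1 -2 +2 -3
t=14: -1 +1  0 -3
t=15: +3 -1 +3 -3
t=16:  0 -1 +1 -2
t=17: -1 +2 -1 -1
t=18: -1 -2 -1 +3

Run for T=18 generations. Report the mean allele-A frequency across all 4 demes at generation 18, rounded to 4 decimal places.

t=0: k=[0 0 34 0]
t=1: x=[0.0000 4.6915 24.5931 4.9633] k=[0 8 22 3]
t=2: x=[1.0658 8.7303 17.5207 5.8939] k=[0 10 19 9]
t=3: x=[1.3327 9.7425 16.4806 10.7555] k=[0 13 15 8]
t=4: x=[1.7336 11.3324 13.8758 9.3061] k=[4 9 12 6]
t=5: x=[4.4961 8.6113 10.8621 7.1105] k=[7 6 12 7]
t=6: x=[6.5834 6.8870 10.5803 7.9945] k=[4 7 12 9]
t=7: x=[4.2265 7.1841 11.0029 9.7559] k=[3 6 14 13]
t=8: x=[3.2654 6.6099 12.8722 13.5354] k=[0 4 11 16]
t=9: x=[0.5324 4.3556 10.8419 15.7115] k=[3 1 8 14]
t=10: x=[2.5944 2.2247 7.9605 13.5557] k=[4 5 8 16]
t=11: x=[3.9571 5.2053 8.8077 15.2894] k=[6 8 10 17]
t=12: x=[6.0216 7.8974 10.8218 16.4338] k=[3 5 13 17]
t=13: x=[3.1311 5.7590 12.5709 16.8545] k=[4 4 15 14]
t=14: x=[3.8225 5.4623 13.4544 14.5446] k=[3 6 13 12]
t=15: x=[3.2654 6.4713 12.0083 12.5234] k=[6 5 15 10]
t=16: x=[5.6154 6.4515 13.0329 11.0610] k=[6 5 14 9]
t=17: x=[5.6154 6.3130 12.1691 10.0418] k=[5 8 11 9]
t=18: x=[5.1904 7.8974 10.4193 9.6128] k=[4 6 9 13]

0.2353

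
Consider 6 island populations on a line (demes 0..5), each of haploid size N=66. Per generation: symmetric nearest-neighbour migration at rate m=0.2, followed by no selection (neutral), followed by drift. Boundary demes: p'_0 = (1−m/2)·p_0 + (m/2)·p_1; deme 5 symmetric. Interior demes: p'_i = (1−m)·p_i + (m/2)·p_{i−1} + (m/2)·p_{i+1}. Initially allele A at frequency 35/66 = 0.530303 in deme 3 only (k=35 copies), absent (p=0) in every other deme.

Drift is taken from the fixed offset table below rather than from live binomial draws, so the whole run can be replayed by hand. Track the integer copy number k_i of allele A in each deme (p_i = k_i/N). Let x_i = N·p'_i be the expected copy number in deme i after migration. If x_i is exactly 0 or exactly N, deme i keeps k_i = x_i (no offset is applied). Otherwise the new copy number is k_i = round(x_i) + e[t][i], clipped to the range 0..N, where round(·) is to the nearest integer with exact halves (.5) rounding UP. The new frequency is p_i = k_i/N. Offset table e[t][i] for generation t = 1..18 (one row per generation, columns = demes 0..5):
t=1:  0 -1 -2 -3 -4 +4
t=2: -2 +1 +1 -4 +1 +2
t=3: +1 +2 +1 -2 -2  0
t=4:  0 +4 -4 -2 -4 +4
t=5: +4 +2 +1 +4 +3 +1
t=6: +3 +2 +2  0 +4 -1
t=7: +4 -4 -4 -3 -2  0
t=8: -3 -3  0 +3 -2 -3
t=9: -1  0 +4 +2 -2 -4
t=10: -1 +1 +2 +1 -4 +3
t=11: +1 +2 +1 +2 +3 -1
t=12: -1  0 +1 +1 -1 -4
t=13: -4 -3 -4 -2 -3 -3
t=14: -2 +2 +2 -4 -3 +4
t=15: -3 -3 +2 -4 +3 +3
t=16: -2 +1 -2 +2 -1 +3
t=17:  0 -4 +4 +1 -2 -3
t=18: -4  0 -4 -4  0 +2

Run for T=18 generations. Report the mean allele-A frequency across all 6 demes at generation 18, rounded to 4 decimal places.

t=0: k=[0 0 0 35 0 0]
t=1: x=[0.0000 0.0000 3.5000 28.0000 3.5000 0.0000] k=[0 0 2 25 0 0]
t=2: x=[0.0000 0.2000 4.1000 20.2000 2.5000 0.0000] k=[0 1 5 16 4 0]
t=3: x=[0.1000 1.3000 5.7000 13.7000 4.8000 0.4000] k=[1 3 7 12 3 0]
t=4: x=[1.2000 3.2000 7.1000 10.6000 3.6000 0.3000] k=[1 7 3 9 0 4]
t=5: x=[1.6000 6.0000 4.0000 7.5000 1.3000 3.6000] k=[6 8 5 12 4 5]
t=6: x=[6.2000 7.5000 6.0000 10.5000 4.9000 4.9000] k=[9 10 8 11 9 4]
t=7: x=[9.1000 9.7000 8.5000 10.5000 8.7000 4.5000] k=[13 6 5 8 7 5]
t=8: x=[12.3000 6.6000 5.4000 7.6000 6.9000 5.2000] k=[9 4 5 11 5 2]
t=9: x=[8.5000 4.6000 5.5000 9.8000 5.3000 2.3000] k=[8 5 10 12 3 0]
t=10: x=[7.7000 5.8000 9.7000 10.9000 3.6000 0.3000] k=[7 7 12 12 0 3]
t=11: x=[7.0000 7.5000 11.5000 10.8000 1.5000 2.7000] k=[8 10 13 13 5 2]
t=12: x=[8.2000 10.1000 12.7000 12.2000 5.5000 2.3000] k=[7 10 14 13 5 0]
t=13: x=[7.3000 10.1000 13.5000 12.3000 5.3000 0.5000] k=[3 7 10 10 2 0]
t=14: x=[3.4000 6.9000 9.7000 9.2000 2.6000 0.2000] k=[1 9 12 5 0 4]
t=15: x=[1.8000 8.5000 11.0000 5.2000 0.9000 3.6000] k=[0 6 13 1 4 7]
t=16: x=[0.6000 6.1000 11.1000 2.5000 4.0000 6.7000] k=[0 7 9 5 3 10]
t=17: x=[0.7000 6.5000 8.4000 5.2000 3.9000 9.3000] k=[1 3 12 6 2 6]
t=18: x=[1.2000 3.7000 10.5000 6.2000 2.8000 5.6000] k=[0 4 7 2 3 8]

0.0606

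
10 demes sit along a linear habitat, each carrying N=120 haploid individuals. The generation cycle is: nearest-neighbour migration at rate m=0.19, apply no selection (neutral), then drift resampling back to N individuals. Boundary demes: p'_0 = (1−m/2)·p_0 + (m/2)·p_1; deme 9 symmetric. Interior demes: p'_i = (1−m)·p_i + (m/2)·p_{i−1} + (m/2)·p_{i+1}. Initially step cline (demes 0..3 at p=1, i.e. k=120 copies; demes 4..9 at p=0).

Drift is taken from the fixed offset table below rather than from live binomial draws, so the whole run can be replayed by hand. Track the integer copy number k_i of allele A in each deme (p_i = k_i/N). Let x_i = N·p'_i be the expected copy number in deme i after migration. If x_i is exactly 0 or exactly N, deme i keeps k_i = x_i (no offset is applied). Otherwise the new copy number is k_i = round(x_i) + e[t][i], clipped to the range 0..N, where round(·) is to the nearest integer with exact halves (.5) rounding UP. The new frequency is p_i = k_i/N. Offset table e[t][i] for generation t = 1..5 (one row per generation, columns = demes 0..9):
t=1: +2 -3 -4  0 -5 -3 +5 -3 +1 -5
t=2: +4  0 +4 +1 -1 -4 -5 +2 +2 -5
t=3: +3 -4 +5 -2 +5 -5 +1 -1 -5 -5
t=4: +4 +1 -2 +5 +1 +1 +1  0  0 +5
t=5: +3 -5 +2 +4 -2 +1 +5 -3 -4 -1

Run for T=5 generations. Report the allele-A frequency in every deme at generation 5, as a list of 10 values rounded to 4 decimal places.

[1.0000, 0.9583, 0.9583, 0.7833, 0.2667, 0.0500, 0.0417, 0.0000, 0.0000, 0.0000]

t=0: k=[120 120 120 120 0 0 0 0 0 0]
t=1: x=[120.0000 120.0000 120.0000 108.6000 11.4000 0.0000 0.0000 0.0000 0.0000 0.0000] k=[120 120 120 109 6 0 0 0 0 0]
t=2: x=[120.0000 120.0000 118.9550 100.2600 15.2150 0.5700 0.0000 0.0000 0.0000 0.0000] k=[120 120 120 101 14 0 0 0 0 0]
t=3: x=[120.0000 120.0000 118.1950 94.5400 20.9350 1.3300 0.0000 0.0000 0.0000 0.0000] k=[120 120 120 93 26 0 0 0 0 0]
t=4: x=[120.0000 120.0000 117.4350 89.2000 29.8950 2.4700 0.0000 0.0000 0.0000 0.0000] k=[120 120 115 94 31 3 0 0 0 0]
t=5: x=[120.0000 119.5250 113.4800 90.0100 34.3250 5.3750 0.2850 0.0000 0.0000 0.0000] k=[120 115 115 94 32 6 5 0 0 0]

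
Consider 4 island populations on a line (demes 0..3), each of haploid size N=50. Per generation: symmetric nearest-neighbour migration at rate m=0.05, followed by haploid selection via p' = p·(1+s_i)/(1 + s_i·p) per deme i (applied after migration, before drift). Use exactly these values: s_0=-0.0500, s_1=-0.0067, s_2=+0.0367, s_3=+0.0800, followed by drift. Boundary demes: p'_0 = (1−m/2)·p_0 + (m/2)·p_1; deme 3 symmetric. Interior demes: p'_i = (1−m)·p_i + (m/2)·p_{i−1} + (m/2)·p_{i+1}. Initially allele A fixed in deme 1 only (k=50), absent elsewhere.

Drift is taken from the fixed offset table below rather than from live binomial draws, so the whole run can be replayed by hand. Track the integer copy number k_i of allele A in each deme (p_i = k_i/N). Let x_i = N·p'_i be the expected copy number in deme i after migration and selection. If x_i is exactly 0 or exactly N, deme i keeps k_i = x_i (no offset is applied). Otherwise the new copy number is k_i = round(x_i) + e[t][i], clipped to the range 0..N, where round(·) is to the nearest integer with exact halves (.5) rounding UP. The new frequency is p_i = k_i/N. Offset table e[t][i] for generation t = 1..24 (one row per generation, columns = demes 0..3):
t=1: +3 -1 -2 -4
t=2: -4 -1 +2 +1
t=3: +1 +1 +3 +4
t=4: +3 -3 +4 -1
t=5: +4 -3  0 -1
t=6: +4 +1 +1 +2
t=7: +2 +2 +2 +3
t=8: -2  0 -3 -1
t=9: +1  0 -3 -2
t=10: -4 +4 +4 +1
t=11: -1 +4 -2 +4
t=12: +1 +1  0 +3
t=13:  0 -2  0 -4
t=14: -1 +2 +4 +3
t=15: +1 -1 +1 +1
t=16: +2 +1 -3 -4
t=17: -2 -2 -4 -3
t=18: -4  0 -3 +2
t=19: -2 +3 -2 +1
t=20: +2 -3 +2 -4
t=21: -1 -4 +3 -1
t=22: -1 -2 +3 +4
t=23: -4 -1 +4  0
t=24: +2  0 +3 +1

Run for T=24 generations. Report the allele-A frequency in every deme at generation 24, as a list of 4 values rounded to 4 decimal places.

t=0: k=[0 50 0 0]
t=1: x=[1.1890 47.4840 1.2947 0.0000] k=[4 46 0 0]
t=2: x=[4.8219 43.7634 1.1912 0.0000] k=[1 43 3 0]
t=3: x=[1.9515 40.9001 4.0574 0.0810] k=[3 42 7 4]
t=4: x=[3.7913 40.0967 8.0402 4.3725] k=[7 37 12 3]
t=5: x=[7.4200 35.5560 12.7391 3.4651] k=[11 33 13 2]
t=6: x=[11.1007 31.8724 13.5785 2.4481] k=[15 33 15 4]
t=7: x=[14.9078 32.0227 15.5586 4.5856] k=[17 34 18 8]
t=8: x=[16.8473 33.0999 18.5687 8.7939] k=[15 33 16 8]
t=9: x=[14.9078 32.0477 16.6225 8.7413] k=[16 32 14 7]
t=10: x=[15.8398 31.0710 14.6454 7.6611] k=[12 35 19 9]
t=11: x=[12.0984 33.9518 19.5776 9.8443] k=[11 38 18 14]
t=12: x=[11.2223 36.7597 18.8211 14.8920] k=[12 38 19 18]
t=13: x=[12.1715 36.8098 19.8800 18.9213] k=[12 35 20 15]
t=14: x=[12.0984 33.9769 20.6857 15.9490] k=[11 36 25 19]
t=15: x=[11.1736 35.0296 25.5754 20.0671] k=[12 34 27 21]
t=16: x=[12.0740 33.2001 27.4719 22.0943] k=[14 34 24 18]
t=17: x=[13.9777 33.1750 24.5502 19.0488] k=[12 31 21 16]
t=18: x=[12.0010 30.1947 21.5659 16.9770] k=[8 30 19 19]
t=19: x=[8.1925 29.0933 19.7036 19.9146] k=[6 32 18 21]
t=20: x=[6.3598 30.9207 18.8463 21.8669] k=[8 28 21 18]
t=21: x=[8.1442 27.2417 21.5408 18.9723] k=[7 23 25 18]
t=22: x=[7.0824 22.5667 25.2255 19.0743] k=[6 21 28 23]
t=23: x=[6.0951 20.7184 28.1444 24.0839] k=[2 20 32 24]
t=24: x=[2.3332 19.7696 31.9181 25.1617] k=[4 20 35 26]

[0.0800, 0.4000, 0.7000, 0.5200]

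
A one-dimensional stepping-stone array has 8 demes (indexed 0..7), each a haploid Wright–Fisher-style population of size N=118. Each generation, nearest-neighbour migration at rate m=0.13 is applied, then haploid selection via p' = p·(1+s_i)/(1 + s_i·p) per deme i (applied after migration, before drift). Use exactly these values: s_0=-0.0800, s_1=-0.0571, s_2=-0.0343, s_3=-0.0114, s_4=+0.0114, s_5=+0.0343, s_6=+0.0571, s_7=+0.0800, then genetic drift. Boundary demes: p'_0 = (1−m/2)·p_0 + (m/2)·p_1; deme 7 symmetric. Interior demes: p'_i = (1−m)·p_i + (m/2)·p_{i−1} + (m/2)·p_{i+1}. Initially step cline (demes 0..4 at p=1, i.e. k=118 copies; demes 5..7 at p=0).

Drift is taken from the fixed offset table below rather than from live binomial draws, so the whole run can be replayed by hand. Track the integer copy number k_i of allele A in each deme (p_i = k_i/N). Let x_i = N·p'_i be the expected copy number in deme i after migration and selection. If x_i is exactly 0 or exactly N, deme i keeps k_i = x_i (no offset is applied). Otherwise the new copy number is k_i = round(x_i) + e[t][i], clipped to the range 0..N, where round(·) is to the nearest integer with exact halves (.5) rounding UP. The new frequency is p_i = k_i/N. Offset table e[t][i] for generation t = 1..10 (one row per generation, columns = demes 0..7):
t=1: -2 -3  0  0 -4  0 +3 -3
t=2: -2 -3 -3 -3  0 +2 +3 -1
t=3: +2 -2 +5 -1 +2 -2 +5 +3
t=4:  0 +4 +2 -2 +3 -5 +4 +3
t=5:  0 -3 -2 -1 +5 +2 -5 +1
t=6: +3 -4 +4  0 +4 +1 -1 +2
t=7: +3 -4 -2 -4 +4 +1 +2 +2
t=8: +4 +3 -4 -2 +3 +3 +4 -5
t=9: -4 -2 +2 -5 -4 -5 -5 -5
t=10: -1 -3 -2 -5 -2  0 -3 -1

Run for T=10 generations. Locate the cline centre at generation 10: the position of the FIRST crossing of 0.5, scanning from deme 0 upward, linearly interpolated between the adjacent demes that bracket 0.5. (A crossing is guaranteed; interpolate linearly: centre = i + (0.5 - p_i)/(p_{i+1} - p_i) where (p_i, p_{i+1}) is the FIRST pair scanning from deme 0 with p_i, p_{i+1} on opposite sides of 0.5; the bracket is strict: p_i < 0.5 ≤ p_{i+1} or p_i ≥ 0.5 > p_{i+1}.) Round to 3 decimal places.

4.651

t=0: k=[118 118 118 118 118 0 0 0]
t=1: x=[118.0000 118.0000 118.0000 118.0000 110.4109 7.9154 0.0000 0.0000] k=[118 118 118 118 106 8 0 0]
t=2: x=[118.0000 118.0000 118.0000 117.2111 100.5790 14.2676 0.5496 0.0000] k=[118 118 118 114 101 16 4 0]
t=3: x=[118.0000 118.0000 117.7308 113.3642 96.5199 21.3279 4.7677 0.2808] k=[118 118 118 112 99 19 10 3]
t=4: x=[118.0000 118.0000 117.5962 111.4747 94.8566 24.2585 10.6562 3.7227] k=[118 118 118 109 98 19 15 7]
t=5: x=[118.0000 118.0000 117.3943 108.7730 93.7988 24.5237 15.4713 8.0804] k=[118 118 115 108 99 27 10 9]
t=6: x=[118.0000 117.7932 114.6275 107.7633 95.1148 31.3451 11.6084 9.7304] k=[118 114 118 108 99 32 11 12]
t=7: x=[117.7174 114.3158 117.0579 107.9602 95.4376 35.8258 13.0612 12.7863] k=[118 110 115 104 99 37 15 15]
t=8: x=[117.4350 110.4395 113.8216 104.2513 95.5021 40.4922 17.2312 16.0369] k=[118 113 110 102 99 43 21 11]
t=9: x=[117.6468 112.8480 109.4009 102.1685 95.7603 46.1542 22.7835 12.4834] k=[114 111 111 97 92 41 18 7]
t=10: x=[113.4543 110.8080 109.8285 97.3907 89.2572 43.7442 19.6736 8.2888] k=[112 108 108 92 87 44 17 7]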